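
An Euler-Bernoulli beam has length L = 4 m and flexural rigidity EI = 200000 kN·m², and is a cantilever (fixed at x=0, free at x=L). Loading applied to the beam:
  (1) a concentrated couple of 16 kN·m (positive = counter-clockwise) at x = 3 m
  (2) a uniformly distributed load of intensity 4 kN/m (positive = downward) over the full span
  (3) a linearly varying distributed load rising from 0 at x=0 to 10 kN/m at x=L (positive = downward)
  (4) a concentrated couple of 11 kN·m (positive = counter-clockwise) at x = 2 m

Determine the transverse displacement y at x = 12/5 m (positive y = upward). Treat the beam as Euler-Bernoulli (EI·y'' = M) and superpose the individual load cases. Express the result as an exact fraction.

Load 1 — applied couple M₀=16 kN·m at a=3 m (b=L-a=1):
  y_1 = M₀x²/(2EI)  [x≤a] = 16·(12/5)²/(2·200000) = 18/78125 m
Load 2 — uniform load w=4 kN/m over full span:
  y_2 = -wx²(x²-4Lx+6L²)/(24EI) = -4·(12/5)²·((12/5)²-4·4·(12/5)+6·4²)/(24·200000) = -594/1953125 m
Load 3 — triangular load w₀=10 kN/m (0→w₀ over full span):
  y_3 = (w₀Lx³/12-w₀L²x²/6-w₀x⁵/(120L))/EI = (10·4·(12/5)³/12-10·4²·(12/5)²/6-10·(12/5)⁵/(120·4))/200000 = -5331/9765625 m
Load 4 — applied couple M₀=11 kN·m at a=2 m (b=L-a=2):
  y_4 = M₀a(2x-a)/(2EI)  [x>a] = 11·2·(2·(12/5)-2)/(2·200000) = 77/500000 m
Superposition: y = Σ y_i = -145507/312500000 m ≈ -0.000466 m

y(12/5) = -145507/312500000 m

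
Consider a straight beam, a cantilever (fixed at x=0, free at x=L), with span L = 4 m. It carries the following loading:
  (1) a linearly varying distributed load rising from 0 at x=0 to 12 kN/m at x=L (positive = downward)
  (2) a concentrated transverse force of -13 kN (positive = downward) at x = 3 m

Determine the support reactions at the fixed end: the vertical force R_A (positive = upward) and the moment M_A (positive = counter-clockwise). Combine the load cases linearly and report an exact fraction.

R_A = 11 kN, M_A = 25 kN·m

Load 1 — triangular load w₀=12 kN/m (0→w₀ over full span):
  R_A = w₀L/2 = 12·4/2 = 24 kN
  M_A = w₀L²/3 = 12·4²/3 = 64 kN·m
Load 2 — point force P=-13 kN at a=3 m (b=L-a=1):
  R_A = P = (-13) = -13 kN
  M_A = Pa = (-13)·3 = -39 kN·m
Superposition: R_A = 11 kN, M_A = 25 kN·m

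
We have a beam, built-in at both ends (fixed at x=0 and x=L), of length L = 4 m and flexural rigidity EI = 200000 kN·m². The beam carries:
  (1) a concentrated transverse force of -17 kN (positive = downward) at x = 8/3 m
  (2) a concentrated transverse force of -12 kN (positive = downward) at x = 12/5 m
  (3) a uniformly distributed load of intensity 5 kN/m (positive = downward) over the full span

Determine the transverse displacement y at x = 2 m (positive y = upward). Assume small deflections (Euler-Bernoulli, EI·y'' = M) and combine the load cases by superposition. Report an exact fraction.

Load 1 — point force P=-17 kN at a=8/3 m (b=L-a=4/3):
  y_1 = -Pb²x²(3aL-(3a+b)x)/(6L³EI)  [x≤a] = -(-17)·(4/3)²·2²·(3·(8/3)·4-(3·(8/3)+(4/3))·2)/(6·4³·200000) = 17/810000 m
Load 2 — point force P=-12 kN at a=12/5 m (b=L-a=8/5):
  y_2 = -Pb²x²(3aL-(3a+b)x)/(6L³EI)  [x≤a] = -(-12)·(8/5)²·2²·(3·(12/5)·4-(3·(12/5)+(8/5))·2)/(6·4³·200000) = 7/390625 m
Load 3 — uniform load w=5 kN/m over full span:
  y_3 = -wx²(L-x)²/(24EI) = -5·2²·(4-2)²/(24·200000) = -1/60000 m
Superposition: y = Σ y_i = 22519/1012500000 m ≈ 0.000022 m

y(2) = 22519/1012500000 m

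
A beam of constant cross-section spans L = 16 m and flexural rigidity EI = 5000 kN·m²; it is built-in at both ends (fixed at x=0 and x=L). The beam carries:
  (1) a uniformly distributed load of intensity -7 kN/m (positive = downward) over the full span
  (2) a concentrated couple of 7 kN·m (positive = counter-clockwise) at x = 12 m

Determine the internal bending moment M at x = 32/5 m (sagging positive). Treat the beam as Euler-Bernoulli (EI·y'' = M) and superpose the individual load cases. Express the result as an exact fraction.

M(32/5) = -77693/1200 kN·m

Load 1 — uniform load w=-7 kN/m over full span:
  M_1 = wLx/2 - wL²/12 - wx²/2 = (-7)·16·(32/5)/2 - (-7)·16²/12 - (-7)·(32/5)²/2 = -4928/75 kN·m
Load 2 — applied couple M₀=7 kN·m at a=12 m (b=L-a=4):
  M_2 = R_Ax - M_A  [x≤a] with R_A=63/128, M_A=35/16 = (63/128)·(32/5) - (35/16) = 77/80 kN·m
Superposition: M = Σ M_i = -77693/1200 kN·m ≈ -64.744167 kN·m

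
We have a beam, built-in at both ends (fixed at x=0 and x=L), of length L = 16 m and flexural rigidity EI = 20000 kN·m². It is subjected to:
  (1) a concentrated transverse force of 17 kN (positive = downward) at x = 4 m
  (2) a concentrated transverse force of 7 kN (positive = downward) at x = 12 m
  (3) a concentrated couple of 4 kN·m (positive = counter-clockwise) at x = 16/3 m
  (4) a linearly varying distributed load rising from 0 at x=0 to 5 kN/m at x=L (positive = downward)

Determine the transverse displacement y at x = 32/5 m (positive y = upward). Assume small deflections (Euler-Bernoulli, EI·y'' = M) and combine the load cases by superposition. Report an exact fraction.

Load 1 — point force P=17 kN at a=4 m (b=L-a=12):
  y_1 = -Pa²(L-x)²(3bL-(3b+a)(L-x))/(6L³EI)  [x>a] = -17·4²·(16-(32/5))²·(3·12·16-(3·12+4)·(16-(32/5)))/(6·16³·20000) = -153/15625 m
Load 2 — point force P=7 kN at a=12 m (b=L-a=4):
  y_2 = -Pb²x²(3aL-(3a+b)x)/(6L³EI)  [x≤a] = -7·4²·(32/5)²·(3·12·16-(3·12+4)·(32/5))/(6·16³·20000) = -28/9375 m
Load 3 — applied couple M₀=4 kN·m at a=16/3 m (b=L-a=32/3):
  y_3 = (R_Ax³/6 - M_Ax²/2 - M₀(x-a)²/2)/EI  [x>a] with R_A=1/3, M_A=0 = ((1/3)·(32/5)³/6 - 0·(32/5)²/2 - 4·((32/5)-(16/3))²/2)/20000 = 48/78125 m
Load 4 — triangular load w₀=5 kN/m (0→w₀ over full span):
  y_4 = -w₀x²(L-x)²(x+2L)/(120LEI) = -5·(32/5)²·(16-(32/5))²·((32/5)+2·16)/(120·16·20000) = -36864/1953125 m
Superposition: y = Σ y_i = -181867/5859375 m ≈ -0.031039 m

y(32/5) = -181867/5859375 m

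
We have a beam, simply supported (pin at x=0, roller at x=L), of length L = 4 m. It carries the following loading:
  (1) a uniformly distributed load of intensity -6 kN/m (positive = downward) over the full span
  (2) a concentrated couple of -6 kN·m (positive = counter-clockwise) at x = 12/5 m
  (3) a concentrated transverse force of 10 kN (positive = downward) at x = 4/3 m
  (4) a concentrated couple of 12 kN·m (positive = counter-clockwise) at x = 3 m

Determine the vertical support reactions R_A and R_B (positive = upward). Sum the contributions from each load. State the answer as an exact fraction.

R_A = -23/6 kN, R_B = -61/6 kN

Load 1 — uniform load w=-6 kN/m over full span:
  R_A = wL/2 = (-6)·4/2 = -12 kN
  R_B = wL/2 = (-6)·4/2 = -12 kN
Load 2 — applied couple M₀=-6 kN·m at a=12/5 m (b=L-a=8/5):
  R_A = M₀/L = (-6)/4 = -3/2 kN
  R_B = -M₀/L = -(-6)/4 = 3/2 kN
Load 3 — point force P=10 kN at a=4/3 m (b=L-a=8/3):
  R_A = Pb/L = 10·(8/3)/4 = 20/3 kN
  R_B = Pa/L = 10·(4/3)/4 = 10/3 kN
Load 4 — applied couple M₀=12 kN·m at a=3 m (b=L-a=1):
  R_A = M₀/L = 12/4 = 3 kN
  R_B = -M₀/L = -12/4 = -3 kN
Superposition: R_A = -23/6 kN, R_B = -61/6 kN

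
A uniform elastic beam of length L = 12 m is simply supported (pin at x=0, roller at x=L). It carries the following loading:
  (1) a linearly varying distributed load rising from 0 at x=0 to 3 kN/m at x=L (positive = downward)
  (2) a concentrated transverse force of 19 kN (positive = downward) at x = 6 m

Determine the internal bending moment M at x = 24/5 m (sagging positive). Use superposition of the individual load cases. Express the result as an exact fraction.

Load 1 — triangular load w₀=3 kN/m (0→w₀ over full span):
  M_1 = w₀Lx/6 - w₀x³/(6L) = 3·12·(24/5)/6 - 3·(24/5)³/(6·12) = 3024/125 kN·m
Load 2 — point force P=19 kN at a=6 m (b=L-a=6):
  M_2 = Pbx/L  [x≤a] = 19·6·(24/5)/12 = 228/5 kN·m
Superposition: M = Σ M_i = 8724/125 kN·m ≈ 69.792000 kN·m

M(24/5) = 8724/125 kN·m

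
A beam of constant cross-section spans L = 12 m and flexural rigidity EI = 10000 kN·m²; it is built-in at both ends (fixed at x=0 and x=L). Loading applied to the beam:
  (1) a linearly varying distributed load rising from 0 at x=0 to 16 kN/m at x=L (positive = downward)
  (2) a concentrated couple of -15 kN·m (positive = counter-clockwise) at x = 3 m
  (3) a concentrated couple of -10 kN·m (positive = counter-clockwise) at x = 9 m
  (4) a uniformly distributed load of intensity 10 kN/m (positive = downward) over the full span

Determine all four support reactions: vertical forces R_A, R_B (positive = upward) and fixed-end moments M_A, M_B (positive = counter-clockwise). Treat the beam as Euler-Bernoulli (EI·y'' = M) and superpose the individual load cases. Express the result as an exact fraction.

Load 1 — triangular load w₀=16 kN/m (0→w₀ over full span):
  R_A = 3w₀L/20 = 3·16·12/20 = 144/5 kN
  M_A = w₀L²/30 = 16·12²/30 = 384/5 kN·m
  R_B = 7w₀L/20 = 7·16·12/20 = 336/5 kN
  M_B = -w₀L²/20 = -16·12²/20 = -576/5 kN·m
Load 2 — applied couple M₀=-15 kN·m at a=3 m (b=L-a=9):
  R_A = 6M₀ab/L³ = 6·(-15)·3·9/12³ = -45/32 kN
  M_A = M₀b(2a-b)/L² = (-15)·9·(2·3-9)/12² = 45/16 kN·m
  R_B = -6M₀ab/L³ = -6·(-15)·3·9/12³ = 45/32 kN
  M_B = M₀a(2b-a)/L² = (-15)·3·(2·9-3)/12² = -75/16 kN·m
Load 3 — applied couple M₀=-10 kN·m at a=9 m (b=L-a=3):
  R_A = 6M₀ab/L³ = 6·(-10)·9·3/12³ = -15/16 kN
  M_A = M₀b(2a-b)/L² = (-10)·3·(2·9-3)/12² = -25/8 kN·m
  R_B = -6M₀ab/L³ = -6·(-10)·9·3/12³ = 15/16 kN
  M_B = M₀a(2b-a)/L² = (-10)·9·(2·3-9)/12² = 15/8 kN·m
Load 4 — uniform load w=10 kN/m over full span:
  R_A = wL/2 = 10·12/2 = 60 kN
  M_A = wL²/12 = 10·12²/12 = 120 kN·m
  R_B = wL/2 = 10·12/2 = 60 kN
  M_B = -wL²/12 = -10·12²/12 = -120 kN·m
Superposition: R_A = 13833/160 kN, M_A = 15719/80 kN·m, R_B = 20727/160 kN, M_B = -19041/80 kN·m

R_A = 13833/160 kN, M_A = 15719/80 kN·m, R_B = 20727/160 kN, M_B = -19041/80 kN·m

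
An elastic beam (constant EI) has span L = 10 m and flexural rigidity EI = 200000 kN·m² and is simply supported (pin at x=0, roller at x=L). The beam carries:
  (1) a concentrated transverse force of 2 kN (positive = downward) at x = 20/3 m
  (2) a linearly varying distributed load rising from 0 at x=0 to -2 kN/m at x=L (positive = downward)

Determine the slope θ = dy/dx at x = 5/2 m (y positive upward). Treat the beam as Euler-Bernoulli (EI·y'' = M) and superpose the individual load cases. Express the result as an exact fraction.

Load 1 — point force P=2 kN at a=20/3 m (b=L-a=10/3):
  θ_1 = -Pb(L²-b²-3x²)/(6LEI)  [x≤a] = -2·(10/3)·(10²-(10/3)²-3·(5/2)²)/(6·10·200000) = -101/2592000 rad
Load 2 — triangular load w₀=-2 kN/m (0→w₀ over full span):
  θ_2 = -w₀(7L⁴-30L²x²+15x⁴)/(360LEI) = -(-2)·(7·10⁴-30·10²·(5/2)²+15·(5/2)⁴)/(360·10·200000) = 1327/9216000 rad
Superposition: θ = Σ θ_i = 8711/82944000 rad ≈ 0.000105 rad

θ(5/2) = 8711/82944000 rad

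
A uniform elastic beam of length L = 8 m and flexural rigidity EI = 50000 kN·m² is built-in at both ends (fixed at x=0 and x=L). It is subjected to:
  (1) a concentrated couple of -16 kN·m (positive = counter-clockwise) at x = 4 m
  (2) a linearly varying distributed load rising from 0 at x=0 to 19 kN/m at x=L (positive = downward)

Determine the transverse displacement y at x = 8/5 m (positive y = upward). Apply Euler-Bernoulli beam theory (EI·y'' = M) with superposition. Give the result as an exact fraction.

y(8/5) = -98008/146484375 m

Load 1 — applied couple M₀=-16 kN·m at a=4 m (b=L-a=4):
  y_1 = (R_Ax³/6 - M_Ax²/2)/EI  [x≤a] with R_A=-3, M_A=-4 = ((-3)·(8/5)³/6 - (-4)·(8/5)²/2)/50000 = 24/390625 m
Load 2 — triangular load w₀=19 kN/m (0→w₀ over full span):
  y_2 = -w₀x²(L-x)²(x+2L)/(120LEI) = -19·(8/5)²·(8-(8/5))²·((8/5)+2·8)/(120·8·50000) = -107008/146484375 m
Superposition: y = Σ y_i = -98008/146484375 m ≈ -0.000669 m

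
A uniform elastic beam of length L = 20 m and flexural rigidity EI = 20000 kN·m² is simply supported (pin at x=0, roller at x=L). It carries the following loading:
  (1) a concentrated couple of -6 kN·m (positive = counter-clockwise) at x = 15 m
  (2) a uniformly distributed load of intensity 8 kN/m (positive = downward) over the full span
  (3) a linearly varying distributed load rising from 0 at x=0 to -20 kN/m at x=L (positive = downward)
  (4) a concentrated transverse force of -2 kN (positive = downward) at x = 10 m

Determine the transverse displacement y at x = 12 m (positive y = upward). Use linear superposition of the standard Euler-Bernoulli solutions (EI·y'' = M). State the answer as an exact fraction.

Load 1 — applied couple M₀=-6 kN·m at a=15 m (b=L-a=5):
  y_1 = (M₀x³/(6L)+C₁x)/EI  [x≤a] with C₁=M₀(3b²-L²)/(6L)=65/4 = ((-6)·12³/(6·20)+(65/4)·12)/20000 = 543/100000 m
Load 2 — uniform load w=8 kN/m over full span:
  y_2 = -wx(L³-2Lx²+x³)/(24EI) = -8·12·(20³-2·20·12²+12³)/(24·20000) = -496/625 m
Load 3 — triangular load w₀=-20 kN/m (0→w₀ over full span):
  y_3 = -w₀x(7L⁴-10L²x²+3x⁴)/(360LEI) = -(-20)·12·(7·20⁴-10·20²·12²+3·12⁴)/(360·20·20000) = 9472/9375 m
Load 4 — point force P=-2 kN at a=10 m (b=L-a=10):
  y_4 = -Pa(L-x)(2Lx-a²-x²)/(6LEI)  [x>a] = -(-2)·10·(20-12)·(2·20·12-10²-12²)/(6·20·20000) = 59/3750 m
Superposition: y = Σ y_i = 23791/100000 m ≈ 0.237910 m

y(12) = 23791/100000 m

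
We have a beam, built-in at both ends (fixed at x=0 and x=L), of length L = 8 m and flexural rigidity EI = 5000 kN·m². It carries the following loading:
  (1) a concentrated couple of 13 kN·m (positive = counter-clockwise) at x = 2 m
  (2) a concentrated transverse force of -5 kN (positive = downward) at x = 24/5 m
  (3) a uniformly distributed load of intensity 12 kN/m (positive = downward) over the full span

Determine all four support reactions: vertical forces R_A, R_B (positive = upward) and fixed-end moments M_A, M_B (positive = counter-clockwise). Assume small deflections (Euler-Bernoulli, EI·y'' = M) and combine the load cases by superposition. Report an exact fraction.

R_A = 76909/1600 kN, M_A = 23089/400 kN·m, R_B = 68691/1600 kN, M_B = -21671/400 kN·m

Load 1 — applied couple M₀=13 kN·m at a=2 m (b=L-a=6):
  R_A = 6M₀ab/L³ = 6·13·2·6/8³ = 117/64 kN
  M_A = M₀b(2a-b)/L² = 13·6·(2·2-6)/8² = -39/16 kN·m
  R_B = -6M₀ab/L³ = -6·13·2·6/8³ = -117/64 kN
  M_B = M₀a(2b-a)/L² = 13·2·(2·6-2)/8² = 65/16 kN·m
Load 2 — point force P=-5 kN at a=24/5 m (b=L-a=16/5):
  R_A = Pb²(3a+b)/L³ = (-5)·(16/5)²·(3·(24/5)+(16/5))/8³ = -44/25 kN
  M_A = Pab²/L² = (-5)·(24/5)·(16/5)²/8² = -96/25 kN·m
  R_B = Pa²(a+3b)/L³ = (-5)·(24/5)²·((24/5)+3·(16/5))/8³ = -81/25 kN
  M_B = -Pa²b/L² = -(-5)·(24/5)²·(16/5)/8² = 144/25 kN·m
Load 3 — uniform load w=12 kN/m over full span:
  R_A = wL/2 = 12·8/2 = 48 kN
  M_A = wL²/12 = 12·8²/12 = 64 kN·m
  R_B = wL/2 = 12·8/2 = 48 kN
  M_B = -wL²/12 = -12·8²/12 = -64 kN·m
Superposition: R_A = 76909/1600 kN, M_A = 23089/400 kN·m, R_B = 68691/1600 kN, M_B = -21671/400 kN·m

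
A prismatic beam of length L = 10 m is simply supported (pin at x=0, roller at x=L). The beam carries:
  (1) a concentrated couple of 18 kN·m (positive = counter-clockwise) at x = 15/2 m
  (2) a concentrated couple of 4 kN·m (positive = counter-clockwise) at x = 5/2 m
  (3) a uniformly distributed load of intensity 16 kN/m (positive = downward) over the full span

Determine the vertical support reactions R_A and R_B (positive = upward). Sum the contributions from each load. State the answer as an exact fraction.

Load 1 — applied couple M₀=18 kN·m at a=15/2 m (b=L-a=5/2):
  R_A = M₀/L = 18/10 = 9/5 kN
  R_B = -M₀/L = -18/10 = -9/5 kN
Load 2 — applied couple M₀=4 kN·m at a=5/2 m (b=L-a=15/2):
  R_A = M₀/L = 4/10 = 2/5 kN
  R_B = -M₀/L = -4/10 = -2/5 kN
Load 3 — uniform load w=16 kN/m over full span:
  R_A = wL/2 = 16·10/2 = 80 kN
  R_B = wL/2 = 16·10/2 = 80 kN
Superposition: R_A = 411/5 kN, R_B = 389/5 kN

R_A = 411/5 kN, R_B = 389/5 kN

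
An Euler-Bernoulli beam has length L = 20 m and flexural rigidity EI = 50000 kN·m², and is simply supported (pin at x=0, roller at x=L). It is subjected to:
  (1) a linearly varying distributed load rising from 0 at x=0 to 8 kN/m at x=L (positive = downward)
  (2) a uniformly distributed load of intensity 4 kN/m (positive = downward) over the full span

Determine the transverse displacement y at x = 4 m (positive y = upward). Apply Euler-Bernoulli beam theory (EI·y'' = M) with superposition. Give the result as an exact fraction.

y(4) = -15072/78125 m

Load 1 — triangular load w₀=8 kN/m (0→w₀ over full span):
  y_1 = -w₀x(7L⁴-10L²x²+3x⁴)/(360LEI) = -8·4·(7·20⁴-10·20²·4²+3·4⁴)/(360·20·50000) = -22016/234375 m
Load 2 — uniform load w=4 kN/m over full span:
  y_2 = -wx(L³-2Lx²+x³)/(24EI) = -4·4·(20³-2·20·4²+4³)/(24·50000) = -928/9375 m
Superposition: y = Σ y_i = -15072/78125 m ≈ -0.192922 m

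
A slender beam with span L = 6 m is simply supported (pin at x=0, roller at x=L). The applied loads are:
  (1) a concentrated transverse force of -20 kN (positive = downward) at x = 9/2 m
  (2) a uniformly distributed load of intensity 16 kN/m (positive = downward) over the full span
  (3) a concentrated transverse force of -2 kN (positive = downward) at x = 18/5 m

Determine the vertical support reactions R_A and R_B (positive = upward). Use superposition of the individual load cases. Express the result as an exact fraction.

Load 1 — point force P=-20 kN at a=9/2 m (b=L-a=3/2):
  R_A = Pb/L = (-20)·(3/2)/6 = -5 kN
  R_B = Pa/L = (-20)·(9/2)/6 = -15 kN
Load 2 — uniform load w=16 kN/m over full span:
  R_A = wL/2 = 16·6/2 = 48 kN
  R_B = wL/2 = 16·6/2 = 48 kN
Load 3 — point force P=-2 kN at a=18/5 m (b=L-a=12/5):
  R_A = Pb/L = (-2)·(12/5)/6 = -4/5 kN
  R_B = Pa/L = (-2)·(18/5)/6 = -6/5 kN
Superposition: R_A = 211/5 kN, R_B = 159/5 kN

R_A = 211/5 kN, R_B = 159/5 kN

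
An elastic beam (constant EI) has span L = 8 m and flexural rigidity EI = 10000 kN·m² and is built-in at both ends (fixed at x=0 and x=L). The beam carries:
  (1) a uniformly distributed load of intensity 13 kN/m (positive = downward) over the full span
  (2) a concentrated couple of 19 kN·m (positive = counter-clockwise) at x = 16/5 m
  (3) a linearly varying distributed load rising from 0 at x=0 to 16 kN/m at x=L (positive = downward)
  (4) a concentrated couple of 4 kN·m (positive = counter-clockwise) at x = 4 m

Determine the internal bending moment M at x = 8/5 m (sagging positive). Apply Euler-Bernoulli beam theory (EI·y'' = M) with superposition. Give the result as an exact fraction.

Load 1 — uniform load w=13 kN/m over full span:
  M_1 = wLx/2 - wL²/12 - wx²/2 = 13·8·(8/5)/2 - 13·8²/12 - 13·(8/5)²/2 = -208/75 kN·m
Load 2 — applied couple M₀=19 kN·m at a=16/5 m (b=L-a=24/5):
  M_2 = R_Ax - M_A  [x≤a] with R_A=171/50, M_A=57/25 = (171/50)·(8/5) - (57/25) = 399/125 kN·m
Load 3 — triangular load w₀=16 kN/m (0→w₀ over full span):
  M_3 = 3w₀Lx/20 - w₀L²/30 - w₀x³/(6L) = 3·16·8·(8/5)/20 - 16·8²/30 - 16·(8/5)³/(6·8) = -1792/375 kN·m
Load 4 — applied couple M₀=4 kN·m at a=4 m (b=L-a=4):
  M_4 = R_Ax - M_A  [x≤a] with R_A=3/4, M_A=1 = (3/4)·(8/5) - 1 = 1/5 kN·m
Superposition: M = Σ M_i = -104/25 kN·m ≈ -4.160000 kN·m

M(8/5) = -104/25 kN·m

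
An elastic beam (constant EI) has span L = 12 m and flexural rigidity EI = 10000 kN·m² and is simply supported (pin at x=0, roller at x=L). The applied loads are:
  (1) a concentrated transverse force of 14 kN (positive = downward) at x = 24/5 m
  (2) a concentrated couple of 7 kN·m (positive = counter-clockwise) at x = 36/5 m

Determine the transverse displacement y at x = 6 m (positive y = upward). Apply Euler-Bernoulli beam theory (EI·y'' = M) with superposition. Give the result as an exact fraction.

y(6) = -62307/1250000 m

Load 1 — point force P=14 kN at a=24/5 m (b=L-a=36/5):
  y_1 = -Pa(L-x)(2Lx-a²-x²)/(6LEI)  [x>a] = -14·(24/5)·(12-6)·(2·12·6-(24/5)²-6²)/(6·12·10000) = -3717/78125 m
Load 2 — applied couple M₀=7 kN·m at a=36/5 m (b=L-a=24/5):
  y_2 = (M₀x³/(6L)+C₁x)/EI  [x≤a] with C₁=M₀(3b²-L²)/(6L)=-182/25 = (7·6³/(6·12)+(-182/25)·6)/10000 = -567/250000 m
Superposition: y = Σ y_i = -62307/1250000 m ≈ -0.049846 m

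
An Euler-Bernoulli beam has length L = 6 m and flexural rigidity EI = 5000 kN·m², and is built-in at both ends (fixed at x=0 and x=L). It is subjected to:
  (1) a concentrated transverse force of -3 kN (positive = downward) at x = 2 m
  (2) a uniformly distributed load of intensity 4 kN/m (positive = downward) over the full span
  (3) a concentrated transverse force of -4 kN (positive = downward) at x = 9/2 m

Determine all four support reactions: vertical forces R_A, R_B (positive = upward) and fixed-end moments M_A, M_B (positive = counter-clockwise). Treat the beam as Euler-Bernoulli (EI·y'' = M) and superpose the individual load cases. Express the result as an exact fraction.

Load 1 — point force P=-3 kN at a=2 m (b=L-a=4):
  R_A = Pb²(3a+b)/L³ = (-3)·4²·(3·2+4)/6³ = -20/9 kN
  M_A = Pab²/L² = (-3)·2·4²/6² = -8/3 kN·m
  R_B = Pa²(a+3b)/L³ = (-3)·2²·(2+3·4)/6³ = -7/9 kN
  M_B = -Pa²b/L² = -(-3)·2²·4/6² = 4/3 kN·m
Load 2 — uniform load w=4 kN/m over full span:
  R_A = wL/2 = 4·6/2 = 12 kN
  M_A = wL²/12 = 4·6²/12 = 12 kN·m
  R_B = wL/2 = 4·6/2 = 12 kN
  M_B = -wL²/12 = -4·6²/12 = -12 kN·m
Load 3 — point force P=-4 kN at a=9/2 m (b=L-a=3/2):
  R_A = Pb²(3a+b)/L³ = (-4)·(3/2)²·(3·(9/2)+(3/2))/6³ = -5/8 kN
  M_A = Pab²/L² = (-4)·(9/2)·(3/2)²/6² = -9/8 kN·m
  R_B = Pa²(a+3b)/L³ = (-4)·(9/2)²·((9/2)+3·(3/2))/6³ = -27/8 kN
  M_B = -Pa²b/L² = -(-4)·(9/2)²·(3/2)/6² = 27/8 kN·m
Superposition: R_A = 659/72 kN, M_A = 197/24 kN·m, R_B = 565/72 kN, M_B = -175/24 kN·m

R_A = 659/72 kN, M_A = 197/24 kN·m, R_B = 565/72 kN, M_B = -175/24 kN·m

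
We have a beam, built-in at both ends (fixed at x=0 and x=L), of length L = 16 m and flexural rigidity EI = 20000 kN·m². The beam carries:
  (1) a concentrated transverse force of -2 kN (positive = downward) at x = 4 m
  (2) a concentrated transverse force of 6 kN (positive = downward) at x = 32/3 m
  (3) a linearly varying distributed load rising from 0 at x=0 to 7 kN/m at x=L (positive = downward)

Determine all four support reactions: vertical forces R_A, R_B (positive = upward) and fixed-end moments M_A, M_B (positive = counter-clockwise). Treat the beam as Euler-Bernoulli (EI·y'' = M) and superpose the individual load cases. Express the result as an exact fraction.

R_A = 12001/720 kN, M_A = 5611/90 kN·m, R_B = 31199/720 kN, M_B = -9209/90 kN·m

Load 1 — point force P=-2 kN at a=4 m (b=L-a=12):
  R_A = Pb²(3a+b)/L³ = (-2)·12²·(3·4+12)/16³ = -27/16 kN
  M_A = Pab²/L² = (-2)·4·12²/16² = -9/2 kN·m
  R_B = Pa²(a+3b)/L³ = (-2)·4²·(4+3·12)/16³ = -5/16 kN
  M_B = -Pa²b/L² = -(-2)·4²·12/16² = 3/2 kN·m
Load 2 — point force P=6 kN at a=32/3 m (b=L-a=16/3):
  R_A = Pb²(3a+b)/L³ = 6·(16/3)²·(3·(32/3)+(16/3))/16³ = 14/9 kN
  M_A = Pab²/L² = 6·(32/3)·(16/3)²/16² = 64/9 kN·m
  R_B = Pa²(a+3b)/L³ = 6·(32/3)²·((32/3)+3·(16/3))/16³ = 40/9 kN
  M_B = -Pa²b/L² = -6·(32/3)²·(16/3)/16² = -128/9 kN·m
Load 3 — triangular load w₀=7 kN/m (0→w₀ over full span):
  R_A = 3w₀L/20 = 3·7·16/20 = 84/5 kN
  M_A = w₀L²/30 = 7·16²/30 = 896/15 kN·m
  R_B = 7w₀L/20 = 7·7·16/20 = 196/5 kN
  M_B = -w₀L²/20 = -7·16²/20 = -448/5 kN·m
Superposition: R_A = 12001/720 kN, M_A = 5611/90 kN·m, R_B = 31199/720 kN, M_B = -9209/90 kN·m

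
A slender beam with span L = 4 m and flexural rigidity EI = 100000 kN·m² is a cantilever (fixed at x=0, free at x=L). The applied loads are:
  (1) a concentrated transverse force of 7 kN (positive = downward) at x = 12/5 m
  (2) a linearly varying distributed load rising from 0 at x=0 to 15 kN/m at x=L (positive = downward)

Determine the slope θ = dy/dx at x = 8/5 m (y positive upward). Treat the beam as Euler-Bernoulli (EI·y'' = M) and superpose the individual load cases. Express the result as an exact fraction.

θ(8/5) = -424/390625 rad

Load 1 — point force P=7 kN at a=12/5 m (b=L-a=8/5):
  θ_1 = -Px(2a-x)/(2EI)  [x≤a] = -7·(8/5)·(2·(12/5)-(8/5))/(2·100000) = -14/78125 rad
Load 2 — triangular load w₀=15 kN/m (0→w₀ over full span):
  θ_2 = (w₀Lx²/4-w₀L²x/3-w₀x⁴/(24L))/EI = (15·4·(8/5)²/4-15·4²·(8/5)/3-15·(8/5)⁴/(24·4))/100000 = -354/390625 rad
Superposition: θ = Σ θ_i = -424/390625 rad ≈ -0.001085 rad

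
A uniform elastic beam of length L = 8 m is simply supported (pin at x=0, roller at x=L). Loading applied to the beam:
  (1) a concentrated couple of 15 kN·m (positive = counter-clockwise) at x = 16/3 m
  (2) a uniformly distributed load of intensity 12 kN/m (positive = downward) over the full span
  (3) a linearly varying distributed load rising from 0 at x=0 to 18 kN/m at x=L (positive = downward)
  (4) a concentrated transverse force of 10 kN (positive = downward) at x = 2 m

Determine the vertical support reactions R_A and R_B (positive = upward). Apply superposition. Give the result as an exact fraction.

R_A = 651/8 kN, R_B = 773/8 kN

Load 1 — applied couple M₀=15 kN·m at a=16/3 m (b=L-a=8/3):
  R_A = M₀/L = 15/8 kN
  R_B = -M₀/L = -15/8 kN
Load 2 — uniform load w=12 kN/m over full span:
  R_A = wL/2 = 12·8/2 = 48 kN
  R_B = wL/2 = 12·8/2 = 48 kN
Load 3 — triangular load w₀=18 kN/m (0→w₀ over full span):
  R_A = w₀L/6 = 18·8/6 = 24 kN
  R_B = w₀L/3 = 18·8/3 = 48 kN
Load 4 — point force P=10 kN at a=2 m (b=L-a=6):
  R_A = Pb/L = 10·6/8 = 15/2 kN
  R_B = Pa/L = 10·2/8 = 5/2 kN
Superposition: R_A = 651/8 kN, R_B = 773/8 kN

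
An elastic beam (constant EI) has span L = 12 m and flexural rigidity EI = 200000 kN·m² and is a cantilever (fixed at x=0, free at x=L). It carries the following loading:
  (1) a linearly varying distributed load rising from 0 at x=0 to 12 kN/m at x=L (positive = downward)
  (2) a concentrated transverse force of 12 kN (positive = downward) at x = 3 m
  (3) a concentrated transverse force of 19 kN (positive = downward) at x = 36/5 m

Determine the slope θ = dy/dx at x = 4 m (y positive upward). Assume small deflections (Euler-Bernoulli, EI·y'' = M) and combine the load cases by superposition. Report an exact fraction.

Load 1 — triangular load w₀=12 kN/m (0→w₀ over full span):
  θ_1 = (w₀Lx²/4-w₀L²x/3-w₀x⁴/(24L))/EI = (12·12·4²/4-12·12²·4/3-12·4⁴/(24·12))/200000 = -163/18750 rad
Load 2 — point force P=12 kN at a=3 m (b=L-a=9):
  θ_2 = -Pa²/(2EI)  [x>a] = -12·3²/(2·200000) = -27/100000 rad
Load 3 — point force P=19 kN at a=36/5 m (b=L-a=24/5):
  θ_3 = -Px(2a-x)/(2EI)  [x≤a] = -19·4·(2·(36/5)-4)/(2·200000) = -247/125000 rad
Superposition: θ = Σ θ_i = -16409/1500000 rad ≈ -0.010939 rad

θ(4) = -16409/1500000 rad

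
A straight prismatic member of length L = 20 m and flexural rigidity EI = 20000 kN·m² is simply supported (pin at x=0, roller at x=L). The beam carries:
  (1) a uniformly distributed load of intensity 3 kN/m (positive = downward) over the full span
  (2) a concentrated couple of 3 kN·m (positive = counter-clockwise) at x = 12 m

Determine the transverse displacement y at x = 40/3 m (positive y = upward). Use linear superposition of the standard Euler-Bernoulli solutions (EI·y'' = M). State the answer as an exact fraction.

Load 1 — uniform load w=3 kN/m over full span:
  y_1 = -wx(L³-2Lx²+x³)/(24EI) = -3·(40/3)·(20³-2·20·(40/3)²+(40/3)³)/(24·20000) = -22/81 m
Load 2 — applied couple M₀=3 kN·m at a=12 m (b=L-a=8):
  y_2 = (M₀x³/(6L)-M₀(x-a)²/2+C₁x)/EI  [x>a] with C₁=M₀(3b²-L²)/(6L)=-26/5 = (3·(40/3)³/(6·20)-3·((40/3)-12)²/2+(-26/5)·(40/3))/20000 = -43/67500 m
Superposition: y = Σ y_i = -55129/202500 m ≈ -0.272242 m

y(40/3) = -55129/202500 m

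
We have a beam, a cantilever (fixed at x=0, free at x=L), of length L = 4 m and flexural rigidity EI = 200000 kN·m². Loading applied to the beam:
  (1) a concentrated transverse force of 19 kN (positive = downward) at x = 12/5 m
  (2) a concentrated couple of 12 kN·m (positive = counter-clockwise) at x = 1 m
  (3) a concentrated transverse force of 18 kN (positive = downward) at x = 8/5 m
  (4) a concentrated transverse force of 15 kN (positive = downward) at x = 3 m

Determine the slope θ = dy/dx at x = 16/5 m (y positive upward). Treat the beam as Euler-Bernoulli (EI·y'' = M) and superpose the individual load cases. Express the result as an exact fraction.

Load 1 — point force P=19 kN at a=12/5 m (b=L-a=8/5):
  θ_1 = -Pa²/(2EI)  [x>a] = -19·(12/5)²/(2·200000) = -171/625000 rad
Load 2 — applied couple M₀=12 kN·m at a=1 m (b=L-a=3):
  θ_2 = M₀a/EI  [x>a] = 12·1/200000 = 3/50000 rad
Load 3 — point force P=18 kN at a=8/5 m (b=L-a=12/5):
  θ_3 = -Pa²/(2EI)  [x>a] = -18·(8/5)²/(2·200000) = -9/78125 rad
Load 4 — point force P=15 kN at a=3 m (b=L-a=1):
  θ_4 = -Pa²/(2EI)  [x>a] = -15·3²/(2·200000) = -27/80000 rad
Superposition: θ = Σ θ_i = -6663/10000000 rad ≈ -0.000666 rad

θ(16/5) = -6663/10000000 rad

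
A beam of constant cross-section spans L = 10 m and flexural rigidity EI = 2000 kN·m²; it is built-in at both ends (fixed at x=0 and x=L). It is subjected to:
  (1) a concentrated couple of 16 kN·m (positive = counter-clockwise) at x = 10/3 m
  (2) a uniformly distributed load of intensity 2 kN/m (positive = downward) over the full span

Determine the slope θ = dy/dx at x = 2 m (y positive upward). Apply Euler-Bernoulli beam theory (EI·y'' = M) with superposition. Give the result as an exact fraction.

Load 1 — applied couple M₀=16 kN·m at a=10/3 m (b=L-a=20/3):
  θ_1 = (R_Ax²/2 - M_Ax)/EI  [x≤a] with R_A=32/15, M_A=0 = ((32/15)·2²/2 - 0·2)/2000 = 4/1875 rad
Load 2 — uniform load w=2 kN/m over full span:
  θ_2 = -wx(L-x)(L-2x)/(12EI) = -2·2·(10-2)·(10-2·2)/(12·2000) = -1/125 rad
Superposition: θ = Σ θ_i = -11/1875 rad ≈ -0.005867 rad

θ(2) = -11/1875 rad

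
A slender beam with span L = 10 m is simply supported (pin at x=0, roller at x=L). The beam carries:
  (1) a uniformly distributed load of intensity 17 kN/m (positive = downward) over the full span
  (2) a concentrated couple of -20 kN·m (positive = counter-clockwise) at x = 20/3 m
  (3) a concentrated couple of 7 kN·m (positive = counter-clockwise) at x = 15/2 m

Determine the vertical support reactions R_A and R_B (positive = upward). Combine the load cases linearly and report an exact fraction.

Load 1 — uniform load w=17 kN/m over full span:
  R_A = wL/2 = 17·10/2 = 85 kN
  R_B = wL/2 = 17·10/2 = 85 kN
Load 2 — applied couple M₀=-20 kN·m at a=20/3 m (b=L-a=10/3):
  R_A = M₀/L = (-20)/10 = -2 kN
  R_B = -M₀/L = -(-20)/10 = 2 kN
Load 3 — applied couple M₀=7 kN·m at a=15/2 m (b=L-a=5/2):
  R_A = M₀/L = 7/10 kN
  R_B = -M₀/L = -7/10 kN
Superposition: R_A = 837/10 kN, R_B = 863/10 kN

R_A = 837/10 kN, R_B = 863/10 kN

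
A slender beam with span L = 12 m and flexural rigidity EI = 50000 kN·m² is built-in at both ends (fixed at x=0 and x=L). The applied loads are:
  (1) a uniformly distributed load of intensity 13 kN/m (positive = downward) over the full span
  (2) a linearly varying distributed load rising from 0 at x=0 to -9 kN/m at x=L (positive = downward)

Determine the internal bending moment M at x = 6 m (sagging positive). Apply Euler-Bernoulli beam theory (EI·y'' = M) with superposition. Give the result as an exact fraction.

Load 1 — uniform load w=13 kN/m over full span:
  M_1 = wLx/2 - wL²/12 - wx²/2 = 13·12·6/2 - 13·12²/12 - 13·6²/2 = 78 kN·m
Load 2 — triangular load w₀=-9 kN/m (0→w₀ over full span):
  M_2 = 3w₀Lx/20 - w₀L²/30 - w₀x³/(6L) = 3·(-9)·12·6/20 - (-9)·12²/30 - (-9)·6³/(6·12) = -27 kN·m
Superposition: M = Σ M_i = 51 kN·m ≈ 51.000000 kN·m

M(6) = 51 kN·m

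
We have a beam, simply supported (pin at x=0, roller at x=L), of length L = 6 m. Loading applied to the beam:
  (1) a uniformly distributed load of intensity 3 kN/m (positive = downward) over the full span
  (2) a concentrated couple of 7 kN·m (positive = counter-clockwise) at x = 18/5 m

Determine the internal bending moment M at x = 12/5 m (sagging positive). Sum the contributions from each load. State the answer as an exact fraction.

M(12/5) = 394/25 kN·m

Load 1 — uniform load w=3 kN/m over full span:
  M_1 = wx(L-x)/2 = 3·(12/5)·(6-(12/5))/2 = 324/25 kN·m
Load 2 — applied couple M₀=7 kN·m at a=18/5 m (b=L-a=12/5):
  M_2 = M₀x/L  [x≤a] = 7·(12/5)/6 = 14/5 kN·m
Superposition: M = Σ M_i = 394/25 kN·m ≈ 15.760000 kN·m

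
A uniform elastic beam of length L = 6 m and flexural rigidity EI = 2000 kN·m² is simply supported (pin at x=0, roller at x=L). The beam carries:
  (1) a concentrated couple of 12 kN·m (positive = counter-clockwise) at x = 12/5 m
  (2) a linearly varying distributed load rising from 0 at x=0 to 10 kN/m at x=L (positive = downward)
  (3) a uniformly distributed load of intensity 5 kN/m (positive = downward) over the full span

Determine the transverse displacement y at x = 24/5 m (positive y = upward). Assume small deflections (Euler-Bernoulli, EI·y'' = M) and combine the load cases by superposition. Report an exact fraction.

Load 1 — applied couple M₀=12 kN·m at a=12/5 m (b=L-a=18/5):
  y_1 = (M₀x³/(6L)-M₀(x-a)²/2+C₁x)/EI  [x>a] with C₁=M₀(3b²-L²)/(6L)=24/25 = (12·(24/5)³/(6·6)-12·((24/5)-(12/5))²/2+(24/25)·(24/5))/2000 = 54/15625 m
Load 2 — triangular load w₀=10 kN/m (0→w₀ over full span):
  y_2 = -w₀x(7L⁴-10L²x²+3x⁴)/(360LEI) = -10·(24/5)·(7·6⁴-10·6²·(24/5)²+3·(24/5)⁴)/(360·6·2000) = -10287/390625 m
Load 3 — uniform load w=5 kN/m over full span:
  y_3 = -wx(L³-2Lx²+x³)/(24EI) = -5·(24/5)·(6³-2·6·(24/5)²+(24/5)³)/(24·2000) = -783/31250 m
Superposition: y = Σ y_i = -37449/781250 m ≈ -0.047935 m

y(24/5) = -37449/781250 m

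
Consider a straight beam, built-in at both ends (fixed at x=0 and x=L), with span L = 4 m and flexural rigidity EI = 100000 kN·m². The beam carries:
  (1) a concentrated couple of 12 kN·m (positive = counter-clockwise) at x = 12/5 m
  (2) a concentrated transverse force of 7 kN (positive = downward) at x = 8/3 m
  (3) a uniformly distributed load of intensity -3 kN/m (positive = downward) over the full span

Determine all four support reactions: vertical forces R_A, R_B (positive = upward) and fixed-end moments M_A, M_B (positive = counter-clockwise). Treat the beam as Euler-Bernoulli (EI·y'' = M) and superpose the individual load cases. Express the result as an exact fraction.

Load 1 — applied couple M₀=12 kN·m at a=12/5 m (b=L-a=8/5):
  R_A = 6M₀ab/L³ = 6·12·(12/5)·(8/5)/4³ = 108/25 kN
  M_A = M₀b(2a-b)/L² = 12·(8/5)·(2·(12/5)-(8/5))/4² = 96/25 kN·m
  R_B = -6M₀ab/L³ = -6·12·(12/5)·(8/5)/4³ = -108/25 kN
  M_B = M₀a(2b-a)/L² = 12·(12/5)·(2·(8/5)-(12/5))/4² = 36/25 kN·m
Load 2 — point force P=7 kN at a=8/3 m (b=L-a=4/3):
  R_A = Pb²(3a+b)/L³ = 7·(4/3)²·(3·(8/3)+(4/3))/4³ = 49/27 kN
  M_A = Pab²/L² = 7·(8/3)·(4/3)²/4² = 56/27 kN·m
  R_B = Pa²(a+3b)/L³ = 7·(8/3)²·((8/3)+3·(4/3))/4³ = 140/27 kN
  M_B = -Pa²b/L² = -7·(8/3)²·(4/3)/4² = -112/27 kN·m
Load 3 — uniform load w=-3 kN/m over full span:
  R_A = wL/2 = (-3)·4/2 = -6 kN
  M_A = wL²/12 = (-3)·4²/12 = -4 kN·m
  R_B = wL/2 = (-3)·4/2 = -6 kN
  M_B = -wL²/12 = -(-3)·4²/12 = 4 kN·m
Superposition: R_A = 91/675 kN, M_A = 1292/675 kN·m, R_B = -3466/675 kN, M_B = 872/675 kN·m

R_A = 91/675 kN, M_A = 1292/675 kN·m, R_B = -3466/675 kN, M_B = 872/675 kN·m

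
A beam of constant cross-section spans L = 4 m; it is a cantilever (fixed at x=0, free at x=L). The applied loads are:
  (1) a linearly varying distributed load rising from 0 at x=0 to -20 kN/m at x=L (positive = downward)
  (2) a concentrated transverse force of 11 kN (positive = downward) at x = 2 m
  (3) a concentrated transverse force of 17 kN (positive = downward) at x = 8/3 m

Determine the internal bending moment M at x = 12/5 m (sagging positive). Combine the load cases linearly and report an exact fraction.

M(12/5) = 1324/75 kN·m

Load 1 — triangular load w₀=-20 kN/m (0→w₀ over full span):
  M_1 = w₀Lx/2 - w₀L²/3 - w₀x³/(6L) = (-20)·4·(12/5)/2 - (-20)·4²/3 - (-20)·(12/5)³/(6·4) = 1664/75 kN·m
Load 2 — point force P=11 kN at a=2 m (b=L-a=2):
  M_2 = 0  [x>a] = 0 kN·m
Load 3 — point force P=17 kN at a=8/3 m (b=L-a=4/3):
  M_3 = -P(a-x)  [x≤a] = -17·((8/3)-(12/5)) = -68/15 kN·m
Superposition: M = Σ M_i = 1324/75 kN·m ≈ 17.653333 kN·m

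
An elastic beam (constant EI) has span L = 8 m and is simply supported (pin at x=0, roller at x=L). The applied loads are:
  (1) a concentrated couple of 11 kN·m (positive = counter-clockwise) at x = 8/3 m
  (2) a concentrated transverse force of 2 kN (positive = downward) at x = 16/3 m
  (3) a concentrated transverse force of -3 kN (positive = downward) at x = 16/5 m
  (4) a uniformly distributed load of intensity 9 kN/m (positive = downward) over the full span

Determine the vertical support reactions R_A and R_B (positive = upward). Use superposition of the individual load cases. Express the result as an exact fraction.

Load 1 — applied couple M₀=11 kN·m at a=8/3 m (b=L-a=16/3):
  R_A = M₀/L = 11/8 kN
  R_B = -M₀/L = -11/8 kN
Load 2 — point force P=2 kN at a=16/3 m (b=L-a=8/3):
  R_A = Pb/L = 2·(8/3)/8 = 2/3 kN
  R_B = Pa/L = 2·(16/3)/8 = 4/3 kN
Load 3 — point force P=-3 kN at a=16/5 m (b=L-a=24/5):
  R_A = Pb/L = (-3)·(24/5)/8 = -9/5 kN
  R_B = Pa/L = (-3)·(16/5)/8 = -6/5 kN
Load 4 — uniform load w=9 kN/m over full span:
  R_A = wL/2 = 9·8/2 = 36 kN
  R_B = wL/2 = 9·8/2 = 36 kN
Superposition: R_A = 4349/120 kN, R_B = 4171/120 kN

R_A = 4349/120 kN, R_B = 4171/120 kN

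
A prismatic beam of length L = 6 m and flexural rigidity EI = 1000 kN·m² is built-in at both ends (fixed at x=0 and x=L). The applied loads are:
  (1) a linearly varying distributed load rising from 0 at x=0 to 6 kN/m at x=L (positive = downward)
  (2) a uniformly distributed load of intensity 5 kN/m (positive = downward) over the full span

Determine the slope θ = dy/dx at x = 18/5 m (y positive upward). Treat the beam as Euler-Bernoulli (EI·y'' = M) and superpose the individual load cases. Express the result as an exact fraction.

θ(18/5) = 999/156250 rad

Load 1 — triangular load w₀=6 kN/m (0→w₀ over full span):
  θ_1 = -w₀(2x(L-x)(L-2x)(x+2L)+x²(L-x)²)/(120LEI) = -6·(2·(18/5)·(6-(18/5))·(6-2·(18/5))·((18/5)+2·6)+(18/5)²·(6-(18/5))²)/(120·6·1000) = 162/78125 rad
Load 2 — uniform load w=5 kN/m over full span:
  θ_2 = -wx(L-x)(L-2x)/(12EI) = -5·(18/5)·(6-(18/5))·(6-2·(18/5))/(12·1000) = 27/6250 rad
Superposition: θ = Σ θ_i = 999/156250 rad ≈ 0.006394 rad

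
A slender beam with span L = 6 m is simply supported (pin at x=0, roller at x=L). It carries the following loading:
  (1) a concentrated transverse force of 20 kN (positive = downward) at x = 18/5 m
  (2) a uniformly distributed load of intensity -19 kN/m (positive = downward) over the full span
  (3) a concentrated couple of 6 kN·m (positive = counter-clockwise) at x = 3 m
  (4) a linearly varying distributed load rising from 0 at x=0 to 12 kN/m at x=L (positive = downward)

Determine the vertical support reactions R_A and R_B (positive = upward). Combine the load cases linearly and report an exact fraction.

R_A = -36 kN, R_B = -22 kN

Load 1 — point force P=20 kN at a=18/5 m (b=L-a=12/5):
  R_A = Pb/L = 20·(12/5)/6 = 8 kN
  R_B = Pa/L = 20·(18/5)/6 = 12 kN
Load 2 — uniform load w=-19 kN/m over full span:
  R_A = wL/2 = (-19)·6/2 = -57 kN
  R_B = wL/2 = (-19)·6/2 = -57 kN
Load 3 — applied couple M₀=6 kN·m at a=3 m (b=L-a=3):
  R_A = M₀/L = 6/6 = 1 kN
  R_B = -M₀/L = -6/6 = -1 kN
Load 4 — triangular load w₀=12 kN/m (0→w₀ over full span):
  R_A = w₀L/6 = 12·6/6 = 12 kN
  R_B = w₀L/3 = 12·6/3 = 24 kN
Superposition: R_A = -36 kN, R_B = -22 kN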